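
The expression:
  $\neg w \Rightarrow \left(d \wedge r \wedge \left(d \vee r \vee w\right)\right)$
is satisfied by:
  {r: True, w: True, d: True}
  {r: True, w: True, d: False}
  {w: True, d: True, r: False}
  {w: True, d: False, r: False}
  {r: True, d: True, w: False}


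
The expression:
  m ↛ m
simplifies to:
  False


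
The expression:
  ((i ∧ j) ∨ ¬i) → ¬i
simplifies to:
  ¬i ∨ ¬j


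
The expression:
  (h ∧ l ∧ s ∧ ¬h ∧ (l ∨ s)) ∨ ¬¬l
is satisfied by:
  {l: True}


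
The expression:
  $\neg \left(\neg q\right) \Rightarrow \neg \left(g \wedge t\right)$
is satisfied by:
  {g: False, t: False, q: False}
  {q: True, g: False, t: False}
  {t: True, g: False, q: False}
  {q: True, t: True, g: False}
  {g: True, q: False, t: False}
  {q: True, g: True, t: False}
  {t: True, g: True, q: False}


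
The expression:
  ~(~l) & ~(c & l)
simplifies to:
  l & ~c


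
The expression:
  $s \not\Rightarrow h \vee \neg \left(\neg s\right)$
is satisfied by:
  {s: True}


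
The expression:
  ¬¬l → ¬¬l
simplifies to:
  True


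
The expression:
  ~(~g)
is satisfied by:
  {g: True}


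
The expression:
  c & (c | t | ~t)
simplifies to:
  c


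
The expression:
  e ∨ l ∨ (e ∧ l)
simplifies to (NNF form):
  e ∨ l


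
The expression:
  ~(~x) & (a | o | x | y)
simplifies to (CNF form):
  x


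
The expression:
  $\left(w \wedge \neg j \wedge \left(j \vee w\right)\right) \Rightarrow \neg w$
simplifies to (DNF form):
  $j \vee \neg w$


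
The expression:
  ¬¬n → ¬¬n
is always true.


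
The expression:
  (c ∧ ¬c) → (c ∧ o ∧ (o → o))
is always true.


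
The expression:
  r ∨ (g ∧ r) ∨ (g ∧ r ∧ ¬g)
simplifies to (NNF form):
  r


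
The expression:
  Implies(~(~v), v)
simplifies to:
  True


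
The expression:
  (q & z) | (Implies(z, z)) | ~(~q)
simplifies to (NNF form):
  True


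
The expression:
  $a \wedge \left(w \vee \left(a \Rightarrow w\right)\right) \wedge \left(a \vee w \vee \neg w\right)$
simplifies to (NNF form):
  $a \wedge w$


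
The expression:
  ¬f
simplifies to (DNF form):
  ¬f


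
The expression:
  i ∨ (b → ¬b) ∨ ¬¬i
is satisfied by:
  {i: True, b: False}
  {b: False, i: False}
  {b: True, i: True}


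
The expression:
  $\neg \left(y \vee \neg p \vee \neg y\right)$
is never true.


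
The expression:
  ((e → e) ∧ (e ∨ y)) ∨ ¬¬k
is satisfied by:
  {y: True, k: True, e: True}
  {y: True, k: True, e: False}
  {y: True, e: True, k: False}
  {y: True, e: False, k: False}
  {k: True, e: True, y: False}
  {k: True, e: False, y: False}
  {e: True, k: False, y: False}


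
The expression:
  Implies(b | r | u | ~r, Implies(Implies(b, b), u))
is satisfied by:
  {u: True}


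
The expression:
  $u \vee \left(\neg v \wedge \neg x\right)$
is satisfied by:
  {u: True, v: False, x: False}
  {x: True, u: True, v: False}
  {u: True, v: True, x: False}
  {x: True, u: True, v: True}
  {x: False, v: False, u: False}


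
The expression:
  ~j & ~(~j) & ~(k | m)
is never true.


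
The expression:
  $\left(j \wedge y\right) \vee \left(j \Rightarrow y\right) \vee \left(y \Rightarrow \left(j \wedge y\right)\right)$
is always true.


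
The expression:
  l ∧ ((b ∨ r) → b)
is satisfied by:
  {b: True, l: True, r: False}
  {l: True, r: False, b: False}
  {r: True, b: True, l: True}


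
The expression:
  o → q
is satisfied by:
  {q: True, o: False}
  {o: False, q: False}
  {o: True, q: True}


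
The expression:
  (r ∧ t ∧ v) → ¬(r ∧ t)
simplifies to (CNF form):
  ¬r ∨ ¬t ∨ ¬v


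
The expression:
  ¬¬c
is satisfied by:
  {c: True}


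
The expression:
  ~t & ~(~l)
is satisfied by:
  {l: True, t: False}


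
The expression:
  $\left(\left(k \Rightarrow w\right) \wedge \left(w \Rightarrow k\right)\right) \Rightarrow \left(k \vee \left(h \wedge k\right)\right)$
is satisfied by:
  {k: True, w: True}
  {k: True, w: False}
  {w: True, k: False}


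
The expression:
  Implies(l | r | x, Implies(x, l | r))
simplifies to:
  l | r | ~x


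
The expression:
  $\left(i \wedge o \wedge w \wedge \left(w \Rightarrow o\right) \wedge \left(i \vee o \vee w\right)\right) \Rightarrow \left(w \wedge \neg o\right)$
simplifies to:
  $\neg i \vee \neg o \vee \neg w$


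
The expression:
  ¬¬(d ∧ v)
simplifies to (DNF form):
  d ∧ v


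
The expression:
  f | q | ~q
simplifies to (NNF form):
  True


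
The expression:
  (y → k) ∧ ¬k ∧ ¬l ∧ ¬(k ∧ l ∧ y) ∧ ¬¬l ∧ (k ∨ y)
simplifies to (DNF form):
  False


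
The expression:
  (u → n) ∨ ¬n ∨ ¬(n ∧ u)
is always true.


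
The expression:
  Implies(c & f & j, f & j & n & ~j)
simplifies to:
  ~c | ~f | ~j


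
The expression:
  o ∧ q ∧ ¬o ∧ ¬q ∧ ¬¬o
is never true.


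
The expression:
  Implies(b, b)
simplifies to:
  True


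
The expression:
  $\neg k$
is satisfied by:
  {k: False}


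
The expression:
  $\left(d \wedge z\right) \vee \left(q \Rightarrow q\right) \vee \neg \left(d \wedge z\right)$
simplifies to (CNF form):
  $\text{True}$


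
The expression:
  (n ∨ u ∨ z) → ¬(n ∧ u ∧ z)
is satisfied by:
  {u: False, z: False, n: False}
  {n: True, u: False, z: False}
  {z: True, u: False, n: False}
  {n: True, z: True, u: False}
  {u: True, n: False, z: False}
  {n: True, u: True, z: False}
  {z: True, u: True, n: False}


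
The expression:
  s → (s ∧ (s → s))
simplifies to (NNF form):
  True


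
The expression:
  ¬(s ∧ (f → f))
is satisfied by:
  {s: False}


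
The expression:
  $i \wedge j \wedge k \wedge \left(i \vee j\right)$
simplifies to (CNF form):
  $i \wedge j \wedge k$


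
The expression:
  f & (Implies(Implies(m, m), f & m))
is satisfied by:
  {m: True, f: True}


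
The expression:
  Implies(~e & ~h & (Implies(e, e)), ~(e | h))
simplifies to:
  True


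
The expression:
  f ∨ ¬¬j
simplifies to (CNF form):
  f ∨ j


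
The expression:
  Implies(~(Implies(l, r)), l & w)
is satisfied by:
  {r: True, w: True, l: False}
  {r: True, l: False, w: False}
  {w: True, l: False, r: False}
  {w: False, l: False, r: False}
  {r: True, w: True, l: True}
  {r: True, l: True, w: False}
  {w: True, l: True, r: False}


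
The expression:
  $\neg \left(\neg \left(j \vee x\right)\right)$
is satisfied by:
  {x: True, j: True}
  {x: True, j: False}
  {j: True, x: False}


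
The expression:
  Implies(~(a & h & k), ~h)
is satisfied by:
  {k: True, a: True, h: False}
  {k: True, a: False, h: False}
  {a: True, k: False, h: False}
  {k: False, a: False, h: False}
  {k: True, h: True, a: True}


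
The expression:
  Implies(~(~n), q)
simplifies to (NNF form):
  q | ~n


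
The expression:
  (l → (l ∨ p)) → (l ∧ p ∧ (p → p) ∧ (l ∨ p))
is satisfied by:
  {p: True, l: True}


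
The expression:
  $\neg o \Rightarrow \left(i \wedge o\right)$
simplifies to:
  $o$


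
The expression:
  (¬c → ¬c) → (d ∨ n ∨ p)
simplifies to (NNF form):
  d ∨ n ∨ p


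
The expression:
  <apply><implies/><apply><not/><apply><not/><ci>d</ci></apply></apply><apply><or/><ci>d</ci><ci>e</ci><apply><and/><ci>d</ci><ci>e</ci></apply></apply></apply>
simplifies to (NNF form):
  <true/>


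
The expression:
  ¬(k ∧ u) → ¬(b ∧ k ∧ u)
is always true.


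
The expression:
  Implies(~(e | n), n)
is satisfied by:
  {n: True, e: True}
  {n: True, e: False}
  {e: True, n: False}


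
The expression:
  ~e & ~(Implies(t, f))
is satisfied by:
  {t: True, e: False, f: False}


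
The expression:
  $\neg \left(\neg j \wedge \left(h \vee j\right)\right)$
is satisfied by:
  {j: True, h: False}
  {h: False, j: False}
  {h: True, j: True}


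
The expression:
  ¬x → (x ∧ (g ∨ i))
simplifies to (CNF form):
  x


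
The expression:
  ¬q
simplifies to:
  ¬q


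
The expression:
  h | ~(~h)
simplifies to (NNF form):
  h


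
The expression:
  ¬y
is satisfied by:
  {y: False}


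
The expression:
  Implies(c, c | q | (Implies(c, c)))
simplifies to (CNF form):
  True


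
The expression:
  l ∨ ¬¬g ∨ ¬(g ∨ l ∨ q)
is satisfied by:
  {l: True, g: True, q: False}
  {l: True, g: False, q: False}
  {g: True, l: False, q: False}
  {l: False, g: False, q: False}
  {q: True, l: True, g: True}
  {q: True, l: True, g: False}
  {q: True, g: True, l: False}


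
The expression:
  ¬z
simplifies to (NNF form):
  ¬z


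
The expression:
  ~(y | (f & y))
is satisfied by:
  {y: False}


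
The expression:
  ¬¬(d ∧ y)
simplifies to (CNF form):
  d ∧ y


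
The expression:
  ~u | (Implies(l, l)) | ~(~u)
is always true.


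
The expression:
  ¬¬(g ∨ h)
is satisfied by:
  {g: True, h: True}
  {g: True, h: False}
  {h: True, g: False}


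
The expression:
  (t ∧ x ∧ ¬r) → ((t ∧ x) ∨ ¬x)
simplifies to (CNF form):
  True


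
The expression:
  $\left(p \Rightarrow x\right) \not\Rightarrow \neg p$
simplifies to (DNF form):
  $p \wedge x$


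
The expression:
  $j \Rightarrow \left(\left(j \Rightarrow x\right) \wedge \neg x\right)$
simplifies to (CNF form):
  $\neg j$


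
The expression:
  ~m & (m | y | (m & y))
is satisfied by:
  {y: True, m: False}


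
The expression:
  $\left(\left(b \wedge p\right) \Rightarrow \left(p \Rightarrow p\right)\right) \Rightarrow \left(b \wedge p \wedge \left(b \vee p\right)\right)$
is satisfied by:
  {p: True, b: True}


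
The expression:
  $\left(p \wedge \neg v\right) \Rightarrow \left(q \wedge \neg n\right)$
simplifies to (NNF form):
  $v \vee \left(q \wedge \neg n\right) \vee \neg p$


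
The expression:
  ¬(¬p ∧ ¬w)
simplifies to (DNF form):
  p ∨ w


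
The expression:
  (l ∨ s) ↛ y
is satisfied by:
  {l: True, s: True, y: False}
  {l: True, y: False, s: False}
  {s: True, y: False, l: False}


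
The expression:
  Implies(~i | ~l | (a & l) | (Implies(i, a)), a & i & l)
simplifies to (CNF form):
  i & l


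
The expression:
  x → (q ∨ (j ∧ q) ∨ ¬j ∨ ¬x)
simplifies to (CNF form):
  q ∨ ¬j ∨ ¬x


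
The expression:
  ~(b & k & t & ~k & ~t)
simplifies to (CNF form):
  True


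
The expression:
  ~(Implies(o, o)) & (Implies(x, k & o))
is never true.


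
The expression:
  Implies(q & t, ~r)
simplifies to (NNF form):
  ~q | ~r | ~t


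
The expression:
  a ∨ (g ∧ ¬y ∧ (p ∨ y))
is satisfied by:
  {a: True, p: True, g: True, y: False}
  {a: True, p: True, g: False, y: False}
  {a: True, g: True, p: False, y: False}
  {a: True, g: False, p: False, y: False}
  {a: True, y: True, p: True, g: True}
  {a: True, y: True, p: True, g: False}
  {a: True, y: True, p: False, g: True}
  {a: True, y: True, p: False, g: False}
  {p: True, g: True, a: False, y: False}


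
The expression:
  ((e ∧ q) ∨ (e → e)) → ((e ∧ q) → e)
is always true.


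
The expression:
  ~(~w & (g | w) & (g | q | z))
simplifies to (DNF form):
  w | ~g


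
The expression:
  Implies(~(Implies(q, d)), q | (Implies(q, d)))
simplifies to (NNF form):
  True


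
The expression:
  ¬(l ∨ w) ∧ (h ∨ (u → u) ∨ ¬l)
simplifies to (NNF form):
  ¬l ∧ ¬w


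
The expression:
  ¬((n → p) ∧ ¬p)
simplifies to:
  n ∨ p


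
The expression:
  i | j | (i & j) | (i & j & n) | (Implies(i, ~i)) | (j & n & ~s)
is always true.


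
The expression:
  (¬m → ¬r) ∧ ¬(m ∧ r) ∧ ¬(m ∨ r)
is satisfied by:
  {r: False, m: False}


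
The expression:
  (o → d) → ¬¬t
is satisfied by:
  {t: True, o: True, d: False}
  {t: True, o: False, d: False}
  {t: True, d: True, o: True}
  {t: True, d: True, o: False}
  {o: True, d: False, t: False}


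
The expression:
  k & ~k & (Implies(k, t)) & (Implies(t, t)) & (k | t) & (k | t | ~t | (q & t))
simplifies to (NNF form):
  False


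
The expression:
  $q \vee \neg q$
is always true.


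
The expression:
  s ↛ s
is never true.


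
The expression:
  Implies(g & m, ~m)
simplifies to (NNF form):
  ~g | ~m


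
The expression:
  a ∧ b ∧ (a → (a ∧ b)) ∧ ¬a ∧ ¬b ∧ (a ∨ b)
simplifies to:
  False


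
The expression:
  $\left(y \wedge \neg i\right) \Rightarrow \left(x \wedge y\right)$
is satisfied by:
  {i: True, x: True, y: False}
  {i: True, y: False, x: False}
  {x: True, y: False, i: False}
  {x: False, y: False, i: False}
  {i: True, x: True, y: True}
  {i: True, y: True, x: False}
  {x: True, y: True, i: False}


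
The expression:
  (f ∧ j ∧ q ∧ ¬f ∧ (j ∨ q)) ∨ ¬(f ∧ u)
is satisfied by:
  {u: False, f: False}
  {f: True, u: False}
  {u: True, f: False}


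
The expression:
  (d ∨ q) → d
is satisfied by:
  {d: True, q: False}
  {q: False, d: False}
  {q: True, d: True}


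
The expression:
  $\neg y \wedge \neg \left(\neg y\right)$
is never true.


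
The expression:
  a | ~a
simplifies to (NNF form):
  True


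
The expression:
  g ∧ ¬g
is never true.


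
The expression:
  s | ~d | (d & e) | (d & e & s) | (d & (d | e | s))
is always true.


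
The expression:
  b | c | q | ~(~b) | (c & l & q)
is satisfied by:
  {b: True, q: True, c: True}
  {b: True, q: True, c: False}
  {b: True, c: True, q: False}
  {b: True, c: False, q: False}
  {q: True, c: True, b: False}
  {q: True, c: False, b: False}
  {c: True, q: False, b: False}


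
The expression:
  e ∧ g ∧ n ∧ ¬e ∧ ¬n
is never true.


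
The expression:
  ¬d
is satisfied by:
  {d: False}


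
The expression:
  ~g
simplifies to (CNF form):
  ~g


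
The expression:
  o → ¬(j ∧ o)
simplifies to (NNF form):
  ¬j ∨ ¬o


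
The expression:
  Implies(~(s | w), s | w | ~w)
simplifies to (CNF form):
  True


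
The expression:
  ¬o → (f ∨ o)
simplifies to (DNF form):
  f ∨ o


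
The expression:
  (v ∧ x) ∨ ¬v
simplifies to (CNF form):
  x ∨ ¬v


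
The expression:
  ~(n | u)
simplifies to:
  ~n & ~u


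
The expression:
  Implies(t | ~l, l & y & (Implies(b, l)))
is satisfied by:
  {y: True, l: True, t: False}
  {l: True, t: False, y: False}
  {y: True, t: True, l: True}


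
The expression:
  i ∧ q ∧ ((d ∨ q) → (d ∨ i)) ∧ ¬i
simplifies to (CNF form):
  False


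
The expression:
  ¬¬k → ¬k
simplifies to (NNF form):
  ¬k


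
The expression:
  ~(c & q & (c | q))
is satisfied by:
  {c: False, q: False}
  {q: True, c: False}
  {c: True, q: False}


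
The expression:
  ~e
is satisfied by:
  {e: False}


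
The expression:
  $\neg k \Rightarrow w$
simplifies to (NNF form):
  $k \vee w$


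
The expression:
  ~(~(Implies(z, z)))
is always true.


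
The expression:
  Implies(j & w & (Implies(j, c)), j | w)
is always true.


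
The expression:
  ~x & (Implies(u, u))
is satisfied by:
  {x: False}


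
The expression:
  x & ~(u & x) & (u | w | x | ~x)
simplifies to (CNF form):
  x & ~u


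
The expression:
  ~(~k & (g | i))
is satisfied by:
  {k: True, i: False, g: False}
  {k: True, g: True, i: False}
  {k: True, i: True, g: False}
  {k: True, g: True, i: True}
  {g: False, i: False, k: False}


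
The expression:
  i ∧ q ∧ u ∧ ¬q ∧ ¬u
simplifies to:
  False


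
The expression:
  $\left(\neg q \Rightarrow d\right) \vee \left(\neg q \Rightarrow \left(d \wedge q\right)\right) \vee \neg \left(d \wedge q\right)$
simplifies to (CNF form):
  $\text{True}$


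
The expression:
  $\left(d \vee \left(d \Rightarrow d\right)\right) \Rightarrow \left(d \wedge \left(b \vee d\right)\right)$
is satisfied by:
  {d: True}


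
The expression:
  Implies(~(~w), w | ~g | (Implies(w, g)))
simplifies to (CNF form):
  True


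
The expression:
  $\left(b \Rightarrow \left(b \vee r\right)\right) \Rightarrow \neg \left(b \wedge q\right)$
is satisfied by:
  {q: False, b: False}
  {b: True, q: False}
  {q: True, b: False}


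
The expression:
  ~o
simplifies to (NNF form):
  ~o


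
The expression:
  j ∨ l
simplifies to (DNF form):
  j ∨ l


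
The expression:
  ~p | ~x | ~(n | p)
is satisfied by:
  {p: False, x: False}
  {x: True, p: False}
  {p: True, x: False}


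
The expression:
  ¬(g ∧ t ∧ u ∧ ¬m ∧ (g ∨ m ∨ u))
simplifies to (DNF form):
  m ∨ ¬g ∨ ¬t ∨ ¬u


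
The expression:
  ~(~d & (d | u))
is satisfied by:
  {d: True, u: False}
  {u: False, d: False}
  {u: True, d: True}


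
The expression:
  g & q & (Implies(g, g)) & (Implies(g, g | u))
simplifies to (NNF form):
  g & q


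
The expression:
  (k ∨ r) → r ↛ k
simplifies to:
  ¬k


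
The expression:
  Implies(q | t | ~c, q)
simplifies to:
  q | (c & ~t)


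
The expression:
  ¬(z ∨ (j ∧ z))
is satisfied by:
  {z: False}


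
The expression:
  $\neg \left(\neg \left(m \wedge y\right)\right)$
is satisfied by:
  {m: True, y: True}


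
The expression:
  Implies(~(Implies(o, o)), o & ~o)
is always true.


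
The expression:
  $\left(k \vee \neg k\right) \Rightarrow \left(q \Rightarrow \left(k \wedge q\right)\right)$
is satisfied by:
  {k: True, q: False}
  {q: False, k: False}
  {q: True, k: True}


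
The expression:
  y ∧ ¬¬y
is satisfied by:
  {y: True}


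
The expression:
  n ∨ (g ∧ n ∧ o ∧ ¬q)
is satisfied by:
  {n: True}


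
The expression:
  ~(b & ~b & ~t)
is always true.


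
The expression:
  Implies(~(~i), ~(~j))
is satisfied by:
  {j: True, i: False}
  {i: False, j: False}
  {i: True, j: True}


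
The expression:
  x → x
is always true.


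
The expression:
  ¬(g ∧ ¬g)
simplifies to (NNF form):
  True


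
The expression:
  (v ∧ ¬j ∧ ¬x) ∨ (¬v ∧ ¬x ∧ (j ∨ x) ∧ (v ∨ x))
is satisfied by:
  {v: True, x: False, j: False}


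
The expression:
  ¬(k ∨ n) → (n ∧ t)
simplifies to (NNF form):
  k ∨ n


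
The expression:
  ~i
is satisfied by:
  {i: False}


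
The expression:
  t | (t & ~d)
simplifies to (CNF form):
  t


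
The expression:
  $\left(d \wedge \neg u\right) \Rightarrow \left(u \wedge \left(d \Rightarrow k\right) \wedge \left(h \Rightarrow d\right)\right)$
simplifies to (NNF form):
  $u \vee \neg d$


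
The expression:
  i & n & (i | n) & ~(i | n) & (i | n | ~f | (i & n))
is never true.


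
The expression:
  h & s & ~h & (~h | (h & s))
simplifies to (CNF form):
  False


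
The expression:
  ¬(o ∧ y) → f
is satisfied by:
  {y: True, f: True, o: True}
  {y: True, f: True, o: False}
  {f: True, o: True, y: False}
  {f: True, o: False, y: False}
  {y: True, o: True, f: False}


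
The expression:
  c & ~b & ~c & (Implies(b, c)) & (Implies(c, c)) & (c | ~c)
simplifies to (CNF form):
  False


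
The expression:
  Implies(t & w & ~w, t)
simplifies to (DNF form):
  True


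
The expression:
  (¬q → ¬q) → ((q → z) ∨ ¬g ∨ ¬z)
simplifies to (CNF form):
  True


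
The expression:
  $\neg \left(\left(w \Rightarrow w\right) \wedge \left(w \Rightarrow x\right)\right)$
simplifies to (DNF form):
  $w \wedge \neg x$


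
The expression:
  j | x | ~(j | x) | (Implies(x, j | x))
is always true.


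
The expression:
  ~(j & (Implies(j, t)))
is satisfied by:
  {t: False, j: False}
  {j: True, t: False}
  {t: True, j: False}


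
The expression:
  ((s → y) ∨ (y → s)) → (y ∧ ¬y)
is never true.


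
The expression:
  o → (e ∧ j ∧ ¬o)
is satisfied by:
  {o: False}


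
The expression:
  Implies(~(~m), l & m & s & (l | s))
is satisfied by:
  {s: True, l: True, m: False}
  {s: True, l: False, m: False}
  {l: True, s: False, m: False}
  {s: False, l: False, m: False}
  {s: True, m: True, l: True}


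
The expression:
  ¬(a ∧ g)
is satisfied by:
  {g: False, a: False}
  {a: True, g: False}
  {g: True, a: False}


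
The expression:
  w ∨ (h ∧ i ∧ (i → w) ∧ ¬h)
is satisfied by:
  {w: True}


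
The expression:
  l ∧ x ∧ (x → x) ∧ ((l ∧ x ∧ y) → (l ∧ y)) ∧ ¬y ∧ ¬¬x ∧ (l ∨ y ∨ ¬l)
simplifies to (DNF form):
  l ∧ x ∧ ¬y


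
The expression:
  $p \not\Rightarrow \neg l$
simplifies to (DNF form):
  $l \wedge p$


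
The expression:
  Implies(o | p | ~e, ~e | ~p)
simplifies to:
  ~e | ~p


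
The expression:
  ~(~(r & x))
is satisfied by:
  {r: True, x: True}


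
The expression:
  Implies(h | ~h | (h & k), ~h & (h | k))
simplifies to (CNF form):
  k & ~h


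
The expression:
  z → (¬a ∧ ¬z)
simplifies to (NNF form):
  ¬z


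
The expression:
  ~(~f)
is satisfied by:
  {f: True}


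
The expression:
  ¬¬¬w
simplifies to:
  ¬w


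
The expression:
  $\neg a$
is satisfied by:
  {a: False}


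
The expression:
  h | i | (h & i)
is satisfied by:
  {i: True, h: True}
  {i: True, h: False}
  {h: True, i: False}


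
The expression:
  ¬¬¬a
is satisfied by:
  {a: False}


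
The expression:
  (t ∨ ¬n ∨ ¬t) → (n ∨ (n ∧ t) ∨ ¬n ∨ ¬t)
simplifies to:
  True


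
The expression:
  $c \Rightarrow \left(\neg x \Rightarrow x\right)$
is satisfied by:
  {x: True, c: False}
  {c: False, x: False}
  {c: True, x: True}


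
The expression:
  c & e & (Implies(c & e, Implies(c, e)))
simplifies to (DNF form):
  c & e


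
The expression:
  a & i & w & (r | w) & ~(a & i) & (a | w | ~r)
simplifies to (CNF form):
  False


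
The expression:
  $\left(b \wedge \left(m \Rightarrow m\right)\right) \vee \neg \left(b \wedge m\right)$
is always true.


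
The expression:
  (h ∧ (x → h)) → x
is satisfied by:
  {x: True, h: False}
  {h: False, x: False}
  {h: True, x: True}


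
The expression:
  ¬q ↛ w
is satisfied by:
  {w: True, q: False}
  {q: False, w: False}
  {q: True, w: True}


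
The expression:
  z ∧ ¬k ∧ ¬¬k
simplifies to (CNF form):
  False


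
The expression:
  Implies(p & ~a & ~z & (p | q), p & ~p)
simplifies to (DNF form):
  a | z | ~p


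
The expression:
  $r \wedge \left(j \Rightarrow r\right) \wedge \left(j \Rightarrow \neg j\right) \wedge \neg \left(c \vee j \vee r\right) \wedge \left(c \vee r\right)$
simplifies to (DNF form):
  $\text{False}$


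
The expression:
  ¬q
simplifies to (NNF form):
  ¬q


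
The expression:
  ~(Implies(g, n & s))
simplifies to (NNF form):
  g & (~n | ~s)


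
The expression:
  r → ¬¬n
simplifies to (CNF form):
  n ∨ ¬r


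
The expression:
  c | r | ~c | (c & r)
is always true.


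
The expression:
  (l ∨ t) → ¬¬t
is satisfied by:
  {t: True, l: False}
  {l: False, t: False}
  {l: True, t: True}


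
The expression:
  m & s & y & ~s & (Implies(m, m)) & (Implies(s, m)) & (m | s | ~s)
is never true.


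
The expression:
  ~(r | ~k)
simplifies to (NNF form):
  k & ~r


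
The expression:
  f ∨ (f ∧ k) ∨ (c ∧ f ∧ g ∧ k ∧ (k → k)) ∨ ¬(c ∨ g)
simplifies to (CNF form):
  (f ∨ ¬c) ∧ (f ∨ ¬g)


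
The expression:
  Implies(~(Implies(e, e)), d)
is always true.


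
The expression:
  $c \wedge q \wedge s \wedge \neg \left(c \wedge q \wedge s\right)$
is never true.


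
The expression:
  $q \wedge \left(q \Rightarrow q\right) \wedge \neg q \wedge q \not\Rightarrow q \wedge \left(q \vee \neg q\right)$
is never true.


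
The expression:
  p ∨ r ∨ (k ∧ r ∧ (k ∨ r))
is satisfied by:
  {r: True, p: True}
  {r: True, p: False}
  {p: True, r: False}


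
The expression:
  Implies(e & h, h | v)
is always true.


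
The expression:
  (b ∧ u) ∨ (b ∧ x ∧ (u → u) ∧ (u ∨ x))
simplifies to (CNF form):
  b ∧ (u ∨ x)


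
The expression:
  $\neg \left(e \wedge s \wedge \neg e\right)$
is always true.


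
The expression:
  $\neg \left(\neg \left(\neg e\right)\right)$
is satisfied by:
  {e: False}


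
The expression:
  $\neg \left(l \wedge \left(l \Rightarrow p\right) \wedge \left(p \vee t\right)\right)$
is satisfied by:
  {l: False, p: False}
  {p: True, l: False}
  {l: True, p: False}


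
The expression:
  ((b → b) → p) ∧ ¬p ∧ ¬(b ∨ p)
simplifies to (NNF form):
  False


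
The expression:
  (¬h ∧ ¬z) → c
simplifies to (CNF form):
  c ∨ h ∨ z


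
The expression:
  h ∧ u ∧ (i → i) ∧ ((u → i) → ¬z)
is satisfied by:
  {h: True, u: True, z: False, i: False}
  {h: True, i: True, u: True, z: False}
  {h: True, z: True, u: True, i: False}


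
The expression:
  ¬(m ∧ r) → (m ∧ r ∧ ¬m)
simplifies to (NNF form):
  m ∧ r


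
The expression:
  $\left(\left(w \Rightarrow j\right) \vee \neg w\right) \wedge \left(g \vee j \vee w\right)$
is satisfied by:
  {g: True, j: True, w: False}
  {j: True, w: False, g: False}
  {g: True, j: True, w: True}
  {j: True, w: True, g: False}
  {g: True, w: False, j: False}


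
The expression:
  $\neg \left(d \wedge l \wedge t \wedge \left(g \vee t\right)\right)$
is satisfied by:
  {l: False, t: False, d: False}
  {d: True, l: False, t: False}
  {t: True, l: False, d: False}
  {d: True, t: True, l: False}
  {l: True, d: False, t: False}
  {d: True, l: True, t: False}
  {t: True, l: True, d: False}


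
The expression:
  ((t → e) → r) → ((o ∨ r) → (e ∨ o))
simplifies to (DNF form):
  e ∨ o ∨ ¬r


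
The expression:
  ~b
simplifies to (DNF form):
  ~b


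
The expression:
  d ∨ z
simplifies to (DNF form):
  d ∨ z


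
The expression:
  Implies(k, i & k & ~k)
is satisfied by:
  {k: False}


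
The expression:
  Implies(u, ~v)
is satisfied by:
  {u: False, v: False}
  {v: True, u: False}
  {u: True, v: False}


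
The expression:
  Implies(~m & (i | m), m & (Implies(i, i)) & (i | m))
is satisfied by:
  {m: True, i: False}
  {i: False, m: False}
  {i: True, m: True}


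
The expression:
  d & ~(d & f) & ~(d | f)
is never true.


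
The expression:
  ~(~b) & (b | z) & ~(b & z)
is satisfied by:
  {b: True, z: False}


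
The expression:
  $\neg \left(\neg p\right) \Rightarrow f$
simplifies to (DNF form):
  $f \vee \neg p$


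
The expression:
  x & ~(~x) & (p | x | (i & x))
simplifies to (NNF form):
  x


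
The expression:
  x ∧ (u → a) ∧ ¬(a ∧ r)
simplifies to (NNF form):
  x ∧ (a ∨ ¬u) ∧ (¬a ∨ ¬r)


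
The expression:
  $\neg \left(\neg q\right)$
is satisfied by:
  {q: True}


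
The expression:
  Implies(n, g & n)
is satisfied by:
  {g: True, n: False}
  {n: False, g: False}
  {n: True, g: True}


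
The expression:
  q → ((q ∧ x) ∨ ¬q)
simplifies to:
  x ∨ ¬q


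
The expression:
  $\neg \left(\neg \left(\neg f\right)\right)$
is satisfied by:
  {f: False}


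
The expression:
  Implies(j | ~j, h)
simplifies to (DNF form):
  h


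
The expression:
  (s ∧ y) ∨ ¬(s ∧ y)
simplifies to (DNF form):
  True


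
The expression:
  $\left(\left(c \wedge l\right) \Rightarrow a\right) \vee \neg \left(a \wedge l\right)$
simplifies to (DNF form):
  $\text{True}$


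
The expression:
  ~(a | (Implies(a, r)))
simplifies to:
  False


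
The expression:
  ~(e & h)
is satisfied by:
  {h: False, e: False}
  {e: True, h: False}
  {h: True, e: False}


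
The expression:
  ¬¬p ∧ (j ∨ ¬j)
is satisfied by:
  {p: True}


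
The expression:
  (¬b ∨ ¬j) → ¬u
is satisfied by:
  {b: True, j: True, u: False}
  {b: True, j: False, u: False}
  {j: True, b: False, u: False}
  {b: False, j: False, u: False}
  {b: True, u: True, j: True}


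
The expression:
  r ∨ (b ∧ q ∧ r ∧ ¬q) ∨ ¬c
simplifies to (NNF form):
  r ∨ ¬c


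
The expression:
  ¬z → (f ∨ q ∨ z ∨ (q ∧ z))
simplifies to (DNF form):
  f ∨ q ∨ z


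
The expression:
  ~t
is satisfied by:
  {t: False}


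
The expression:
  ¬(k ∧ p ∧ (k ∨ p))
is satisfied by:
  {p: False, k: False}
  {k: True, p: False}
  {p: True, k: False}


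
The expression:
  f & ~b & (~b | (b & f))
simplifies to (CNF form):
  f & ~b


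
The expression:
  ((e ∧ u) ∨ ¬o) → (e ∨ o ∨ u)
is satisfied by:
  {o: True, e: True, u: True}
  {o: True, e: True, u: False}
  {o: True, u: True, e: False}
  {o: True, u: False, e: False}
  {e: True, u: True, o: False}
  {e: True, u: False, o: False}
  {u: True, e: False, o: False}


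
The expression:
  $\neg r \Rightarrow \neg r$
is always true.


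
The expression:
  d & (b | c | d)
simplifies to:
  d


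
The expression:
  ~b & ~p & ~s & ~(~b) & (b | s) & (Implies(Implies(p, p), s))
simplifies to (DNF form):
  False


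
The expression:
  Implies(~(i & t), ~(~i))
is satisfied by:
  {i: True}


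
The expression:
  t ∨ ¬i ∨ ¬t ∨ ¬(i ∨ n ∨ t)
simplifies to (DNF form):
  True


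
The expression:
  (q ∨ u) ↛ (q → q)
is never true.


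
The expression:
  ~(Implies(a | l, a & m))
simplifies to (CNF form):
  (a | l) & (a | ~a) & (l | ~m) & (~a | ~m)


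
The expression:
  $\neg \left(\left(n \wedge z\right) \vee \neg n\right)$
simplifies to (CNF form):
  $n \wedge \neg z$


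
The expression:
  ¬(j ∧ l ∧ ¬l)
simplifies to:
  True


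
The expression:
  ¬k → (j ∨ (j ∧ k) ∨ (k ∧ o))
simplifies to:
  j ∨ k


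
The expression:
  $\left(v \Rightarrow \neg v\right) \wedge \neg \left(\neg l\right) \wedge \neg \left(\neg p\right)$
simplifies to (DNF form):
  $l \wedge p \wedge \neg v$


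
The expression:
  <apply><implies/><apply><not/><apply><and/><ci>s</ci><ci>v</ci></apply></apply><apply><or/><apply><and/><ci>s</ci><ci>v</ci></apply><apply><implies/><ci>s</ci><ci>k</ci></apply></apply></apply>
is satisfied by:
  {k: True, v: True, s: False}
  {k: True, s: False, v: False}
  {v: True, s: False, k: False}
  {v: False, s: False, k: False}
  {k: True, v: True, s: True}
  {k: True, s: True, v: False}
  {v: True, s: True, k: False}


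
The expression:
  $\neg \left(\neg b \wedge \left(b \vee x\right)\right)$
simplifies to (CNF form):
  $b \vee \neg x$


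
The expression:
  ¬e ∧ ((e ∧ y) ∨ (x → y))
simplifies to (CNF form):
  ¬e ∧ (y ∨ ¬x)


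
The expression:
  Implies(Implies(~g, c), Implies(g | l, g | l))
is always true.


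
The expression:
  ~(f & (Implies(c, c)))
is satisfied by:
  {f: False}


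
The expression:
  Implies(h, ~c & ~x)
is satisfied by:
  {c: False, h: False, x: False}
  {x: True, c: False, h: False}
  {c: True, x: False, h: False}
  {x: True, c: True, h: False}
  {h: True, x: False, c: False}


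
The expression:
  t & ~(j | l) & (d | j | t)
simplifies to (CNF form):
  t & ~j & ~l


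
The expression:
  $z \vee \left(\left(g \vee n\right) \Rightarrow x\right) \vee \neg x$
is always true.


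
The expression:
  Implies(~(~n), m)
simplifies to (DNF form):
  m | ~n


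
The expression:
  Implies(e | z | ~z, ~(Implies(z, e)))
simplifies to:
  z & ~e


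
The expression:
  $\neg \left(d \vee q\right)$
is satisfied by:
  {q: False, d: False}


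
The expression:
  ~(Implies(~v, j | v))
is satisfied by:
  {v: False, j: False}


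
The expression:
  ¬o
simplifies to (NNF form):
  ¬o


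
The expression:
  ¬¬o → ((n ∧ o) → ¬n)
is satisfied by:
  {o: False, n: False}
  {n: True, o: False}
  {o: True, n: False}


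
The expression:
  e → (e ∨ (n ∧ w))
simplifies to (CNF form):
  True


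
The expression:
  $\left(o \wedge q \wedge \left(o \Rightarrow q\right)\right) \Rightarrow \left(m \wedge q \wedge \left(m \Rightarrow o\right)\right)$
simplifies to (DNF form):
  $m \vee \neg o \vee \neg q$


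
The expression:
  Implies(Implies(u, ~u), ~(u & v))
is always true.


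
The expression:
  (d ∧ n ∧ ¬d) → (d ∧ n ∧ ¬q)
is always true.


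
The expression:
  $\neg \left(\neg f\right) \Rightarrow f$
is always true.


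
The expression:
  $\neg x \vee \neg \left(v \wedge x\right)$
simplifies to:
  $\neg v \vee \neg x$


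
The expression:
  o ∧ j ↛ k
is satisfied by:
  {j: True, o: True, k: False}


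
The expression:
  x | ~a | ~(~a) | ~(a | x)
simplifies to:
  True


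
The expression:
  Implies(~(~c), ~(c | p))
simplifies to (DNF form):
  ~c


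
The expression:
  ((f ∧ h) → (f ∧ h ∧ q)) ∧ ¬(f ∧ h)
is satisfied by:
  {h: False, f: False}
  {f: True, h: False}
  {h: True, f: False}


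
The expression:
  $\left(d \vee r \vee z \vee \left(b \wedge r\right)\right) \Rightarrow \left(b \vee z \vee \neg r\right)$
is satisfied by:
  {b: True, z: True, r: False}
  {b: True, z: False, r: False}
  {z: True, b: False, r: False}
  {b: False, z: False, r: False}
  {r: True, b: True, z: True}
  {r: True, b: True, z: False}
  {r: True, z: True, b: False}


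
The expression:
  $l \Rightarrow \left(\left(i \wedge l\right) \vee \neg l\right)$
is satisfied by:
  {i: True, l: False}
  {l: False, i: False}
  {l: True, i: True}


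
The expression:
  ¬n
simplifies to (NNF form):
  ¬n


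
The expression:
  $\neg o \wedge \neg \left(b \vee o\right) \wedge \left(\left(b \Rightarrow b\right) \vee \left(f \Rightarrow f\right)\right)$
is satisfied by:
  {o: False, b: False}


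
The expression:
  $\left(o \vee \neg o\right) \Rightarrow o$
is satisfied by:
  {o: True}


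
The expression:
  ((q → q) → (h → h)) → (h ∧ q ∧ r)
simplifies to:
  h ∧ q ∧ r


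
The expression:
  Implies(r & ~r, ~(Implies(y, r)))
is always true.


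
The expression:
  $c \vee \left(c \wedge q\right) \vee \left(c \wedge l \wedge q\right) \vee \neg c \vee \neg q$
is always true.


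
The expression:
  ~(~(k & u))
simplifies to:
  k & u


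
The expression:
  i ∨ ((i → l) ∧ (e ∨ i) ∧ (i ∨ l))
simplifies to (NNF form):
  i ∨ (e ∧ l)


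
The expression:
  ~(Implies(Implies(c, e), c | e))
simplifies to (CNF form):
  ~c & ~e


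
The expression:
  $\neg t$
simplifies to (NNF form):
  $\neg t$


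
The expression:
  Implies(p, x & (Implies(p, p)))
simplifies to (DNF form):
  x | ~p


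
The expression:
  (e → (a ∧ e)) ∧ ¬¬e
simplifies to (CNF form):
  a ∧ e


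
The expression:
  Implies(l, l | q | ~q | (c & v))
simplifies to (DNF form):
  True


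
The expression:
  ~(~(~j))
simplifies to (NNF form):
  ~j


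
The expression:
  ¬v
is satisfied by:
  {v: False}


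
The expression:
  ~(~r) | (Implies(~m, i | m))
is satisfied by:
  {i: True, r: True, m: True}
  {i: True, r: True, m: False}
  {i: True, m: True, r: False}
  {i: True, m: False, r: False}
  {r: True, m: True, i: False}
  {r: True, m: False, i: False}
  {m: True, r: False, i: False}


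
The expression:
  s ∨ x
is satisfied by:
  {x: True, s: True}
  {x: True, s: False}
  {s: True, x: False}


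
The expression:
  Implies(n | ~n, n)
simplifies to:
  n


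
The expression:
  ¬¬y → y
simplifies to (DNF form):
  True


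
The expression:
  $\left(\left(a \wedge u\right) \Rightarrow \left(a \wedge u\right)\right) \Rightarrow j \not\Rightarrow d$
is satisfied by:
  {j: True, d: False}


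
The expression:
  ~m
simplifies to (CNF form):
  ~m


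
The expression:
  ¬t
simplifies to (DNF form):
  ¬t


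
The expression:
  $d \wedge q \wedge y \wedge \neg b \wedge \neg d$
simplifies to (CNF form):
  $\text{False}$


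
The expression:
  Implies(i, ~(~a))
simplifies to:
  a | ~i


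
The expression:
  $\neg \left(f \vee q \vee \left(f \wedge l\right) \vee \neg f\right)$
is never true.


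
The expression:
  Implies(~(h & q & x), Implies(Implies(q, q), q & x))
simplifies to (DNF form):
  q & x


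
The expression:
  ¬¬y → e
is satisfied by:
  {e: True, y: False}
  {y: False, e: False}
  {y: True, e: True}


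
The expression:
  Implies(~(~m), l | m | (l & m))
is always true.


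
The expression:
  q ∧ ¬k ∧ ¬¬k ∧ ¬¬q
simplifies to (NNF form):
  False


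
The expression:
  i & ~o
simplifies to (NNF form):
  i & ~o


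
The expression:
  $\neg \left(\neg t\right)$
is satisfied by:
  {t: True}


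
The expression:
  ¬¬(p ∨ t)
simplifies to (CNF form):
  p ∨ t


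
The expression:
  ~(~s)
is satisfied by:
  {s: True}


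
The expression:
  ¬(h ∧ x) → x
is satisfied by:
  {x: True}


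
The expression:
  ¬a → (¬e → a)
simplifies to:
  a ∨ e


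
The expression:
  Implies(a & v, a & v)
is always true.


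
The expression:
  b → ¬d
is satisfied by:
  {d: False, b: False}
  {b: True, d: False}
  {d: True, b: False}


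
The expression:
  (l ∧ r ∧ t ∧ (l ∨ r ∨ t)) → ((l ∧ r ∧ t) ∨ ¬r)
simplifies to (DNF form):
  True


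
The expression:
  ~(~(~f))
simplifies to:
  ~f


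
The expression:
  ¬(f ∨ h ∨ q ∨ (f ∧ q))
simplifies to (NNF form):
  ¬f ∧ ¬h ∧ ¬q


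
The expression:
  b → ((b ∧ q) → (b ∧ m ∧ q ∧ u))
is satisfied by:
  {m: True, u: True, q: False, b: False}
  {m: True, u: False, q: False, b: False}
  {u: True, m: False, q: False, b: False}
  {m: False, u: False, q: False, b: False}
  {b: True, m: True, u: True, q: False}
  {b: True, m: True, u: False, q: False}
  {b: True, u: True, m: False, q: False}
  {b: True, u: False, m: False, q: False}
  {m: True, q: True, u: True, b: False}
  {m: True, q: True, u: False, b: False}
  {q: True, u: True, m: False, b: False}
  {q: True, m: False, u: False, b: False}
  {b: True, m: True, q: True, u: True}


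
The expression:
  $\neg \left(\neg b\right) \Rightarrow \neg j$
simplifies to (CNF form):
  $\neg b \vee \neg j$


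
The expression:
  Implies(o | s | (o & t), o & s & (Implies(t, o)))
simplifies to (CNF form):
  (o | ~o) & (o | ~s) & (s | ~o) & (s | ~s)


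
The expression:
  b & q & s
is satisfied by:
  {b: True, q: True, s: True}


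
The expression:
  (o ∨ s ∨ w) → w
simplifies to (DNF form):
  w ∨ (¬o ∧ ¬s)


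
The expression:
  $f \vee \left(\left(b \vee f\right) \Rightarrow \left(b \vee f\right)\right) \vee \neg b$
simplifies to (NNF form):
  $\text{True}$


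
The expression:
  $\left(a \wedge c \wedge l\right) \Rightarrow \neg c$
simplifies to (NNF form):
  $\neg a \vee \neg c \vee \neg l$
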